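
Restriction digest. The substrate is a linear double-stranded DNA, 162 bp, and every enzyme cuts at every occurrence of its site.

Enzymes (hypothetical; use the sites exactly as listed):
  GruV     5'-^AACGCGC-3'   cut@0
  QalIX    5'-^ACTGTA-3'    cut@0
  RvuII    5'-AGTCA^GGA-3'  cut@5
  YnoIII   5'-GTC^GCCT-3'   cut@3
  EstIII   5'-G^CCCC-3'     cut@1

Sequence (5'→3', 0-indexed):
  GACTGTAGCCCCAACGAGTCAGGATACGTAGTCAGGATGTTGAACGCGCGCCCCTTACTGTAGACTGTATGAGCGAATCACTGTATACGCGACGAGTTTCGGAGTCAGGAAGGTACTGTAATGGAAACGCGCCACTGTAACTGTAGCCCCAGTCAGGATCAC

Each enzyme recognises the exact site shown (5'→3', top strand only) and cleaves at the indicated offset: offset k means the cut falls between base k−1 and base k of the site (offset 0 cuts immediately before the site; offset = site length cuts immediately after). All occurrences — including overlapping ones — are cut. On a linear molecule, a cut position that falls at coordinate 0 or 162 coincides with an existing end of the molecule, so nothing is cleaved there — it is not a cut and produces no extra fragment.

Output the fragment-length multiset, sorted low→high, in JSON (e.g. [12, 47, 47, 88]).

[1,6,6,7,7,7,7,7,8,8,8,9,11,13,13,16,28]

Per-enzyme occurrences:
  GruV (AACGCGC, off=0): starts [42, 125] → cuts [42, 125]
  QalIX (ACTGTA, off=0): starts [1, 56, 63, 79, 114, 133, 139] → cuts [1, 56, 63, 79, 114, 133, 139]
  RvuII (AGTCAGGA, off=5): starts [16, 29, 102, 150] → cuts [21, 34, 107, 155]
  YnoIII (GTCGCCT, off=3): no sites
  EstIII (GCCCC, off=1): starts [7, 49, 145] → cuts [8, 50, 146]

Pooled cuts: [1, 8, 21, 34, 42, 50, 56, 63, 79, 107, 114, 125, 133, 139, 146, 155]

Fragments:
  [0,1): 1 bp
  [1,8): 7 bp
  [8,21): 13 bp
  [21,34): 13 bp
  [34,42): 8 bp
  [42,50): 8 bp
  [50,56): 6 bp
  [56,63): 7 bp
  [63,79): 16 bp
  [79,107): 28 bp
  [107,114): 7 bp
  [114,125): 11 bp
  [125,133): 8 bp
  [133,139): 6 bp
  [139,146): 7 bp
  [146,155): 9 bp
  [155,162): 7 bp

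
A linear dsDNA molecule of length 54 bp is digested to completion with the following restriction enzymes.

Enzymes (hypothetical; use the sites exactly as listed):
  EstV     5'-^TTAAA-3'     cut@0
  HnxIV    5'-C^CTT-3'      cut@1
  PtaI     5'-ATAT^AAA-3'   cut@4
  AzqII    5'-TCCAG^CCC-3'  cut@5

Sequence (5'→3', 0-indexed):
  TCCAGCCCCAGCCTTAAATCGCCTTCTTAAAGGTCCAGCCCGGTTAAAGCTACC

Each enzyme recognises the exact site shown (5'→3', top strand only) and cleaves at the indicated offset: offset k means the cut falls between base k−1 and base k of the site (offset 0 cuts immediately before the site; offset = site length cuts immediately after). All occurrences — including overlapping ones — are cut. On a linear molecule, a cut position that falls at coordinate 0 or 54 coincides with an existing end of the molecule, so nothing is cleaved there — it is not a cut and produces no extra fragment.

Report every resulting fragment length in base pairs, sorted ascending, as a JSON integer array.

[1,4,5,5,7,9,11,12]

Site scan:
  EstV TTAAA/0: at [13, 26, 43] ⇒ [13, 26, 43]
  HnxIV CCTT/1: at [11, 21] ⇒ [12, 22]
  PtaI (ATATAAA, off=4): no sites
  AzqII TCCAGCCC/5: at [0, 33] ⇒ [5, 38]

Pooled cuts: [5, 12, 13, 22, 26, 38, 43]

Fragments:
  [0,5): 5 bp
  [5,12): 7 bp
  [12,13): 1 bp
  [13,22): 9 bp
  [22,26): 4 bp
  [26,38): 12 bp
  [38,43): 5 bp
  [43,54): 11 bp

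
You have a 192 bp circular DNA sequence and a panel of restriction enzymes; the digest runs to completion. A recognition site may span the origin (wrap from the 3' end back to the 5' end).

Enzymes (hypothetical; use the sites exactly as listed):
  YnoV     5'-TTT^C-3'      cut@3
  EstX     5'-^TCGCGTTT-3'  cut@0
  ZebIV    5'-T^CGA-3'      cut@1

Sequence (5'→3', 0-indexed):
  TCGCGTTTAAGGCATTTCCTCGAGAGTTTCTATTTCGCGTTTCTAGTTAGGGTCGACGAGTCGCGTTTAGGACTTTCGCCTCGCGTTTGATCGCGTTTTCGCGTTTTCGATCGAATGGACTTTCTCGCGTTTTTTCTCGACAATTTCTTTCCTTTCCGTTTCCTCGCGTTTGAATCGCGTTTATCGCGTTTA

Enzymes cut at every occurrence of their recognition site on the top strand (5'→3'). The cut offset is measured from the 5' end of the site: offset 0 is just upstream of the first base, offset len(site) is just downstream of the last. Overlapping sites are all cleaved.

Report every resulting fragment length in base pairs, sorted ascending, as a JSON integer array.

Site scan:
  YnoV TTTC/3: at [14, 26, 32, 39, 73, 96, 104, 120, 132, 143, 147, 152, 158] ⇒ [17, 29, 35, 42, 76, 99, 107, 123, 135, 146, 150, 155, 161]
  EstX TCGCGTTT/0: at [0, 34, 60, 80, 90, 98, 124, 163, 174, 183] ⇒ [0, 34, 60, 80, 90, 98, 124, 163, 174, 183]
  ZebIV TCGA/1: at [19, 52, 106, 110, 136] ⇒ [20, 53, 107, 111, 137]

All cut coordinates (distinct, sorted): [0, 17, 20, 29, 34, 35, 42, 53, 60, 76, 80, 90, 98, 99, 107, 111, 123, 124, 135, 137, 146, 150, 155, 161, 163, 174, 183]

Fragment lengths:
  0→17: 17 bp
  17→20: 3 bp
  20→29: 9 bp
  29→34: 5 bp
  34→35: 1 bp
  35→42: 7 bp
  42→53: 11 bp
  53→60: 7 bp
  60→76: 16 bp
  76→80: 4 bp
  80→90: 10 bp
  90→98: 8 bp
  98→99: 1 bp
  99→107: 8 bp
  107→111: 4 bp
  111→123: 12 bp
  123→124: 1 bp
  124→135: 11 bp
  135→137: 2 bp
  137→146: 9 bp
  146→150: 4 bp
  150→155: 5 bp
  155→161: 6 bp
  161→163: 2 bp
  163→174: 11 bp
  174→183: 9 bp
  183→0 (wrap): 192-183+0 = 9 bp

[1,1,1,2,2,3,4,4,4,5,5,6,7,7,8,8,9,9,9,9,10,11,11,11,12,16,17]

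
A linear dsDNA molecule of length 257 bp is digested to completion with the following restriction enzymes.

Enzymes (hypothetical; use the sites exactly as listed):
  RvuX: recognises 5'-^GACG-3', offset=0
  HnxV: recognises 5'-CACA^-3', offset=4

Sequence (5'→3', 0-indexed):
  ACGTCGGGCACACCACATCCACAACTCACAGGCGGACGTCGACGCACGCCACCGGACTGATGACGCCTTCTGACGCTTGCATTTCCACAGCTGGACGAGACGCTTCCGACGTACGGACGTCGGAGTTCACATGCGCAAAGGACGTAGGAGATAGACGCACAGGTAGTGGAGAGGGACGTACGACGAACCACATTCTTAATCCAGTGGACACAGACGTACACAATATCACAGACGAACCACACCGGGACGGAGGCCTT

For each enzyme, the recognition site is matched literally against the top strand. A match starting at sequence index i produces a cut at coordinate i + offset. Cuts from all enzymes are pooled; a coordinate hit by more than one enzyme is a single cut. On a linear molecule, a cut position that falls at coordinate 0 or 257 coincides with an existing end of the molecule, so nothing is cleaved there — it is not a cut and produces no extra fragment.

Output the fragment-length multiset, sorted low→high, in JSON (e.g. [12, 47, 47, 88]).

Scan for sites:
  RvuX (GACG, off=0): starts [34, 40, 61, 71, 93, 98, 107, 115, 140, 153, 174, 181, 212, 230, 245] → cuts [34, 40, 61, 71, 93, 98, 107, 115, 140, 153, 174, 181, 212, 230, 245]
  HnxV (CACA, off=4): starts [8, 13, 19, 26, 85, 127, 157, 188, 208, 218, 226, 237] → cuts [12, 17, 23, 30, 89, 131, 161, 192, 212, 222, 230, 241]

All cut coordinates (distinct, sorted): [12, 17, 23, 30, 34, 40, 61, 71, 89, 93, 98, 107, 115, 131, 140, 153, 161, 174, 181, 192, 212, 222, 230, 241, 245]

Fragments:
  [0,12): 12 bp
  [12,17): 5 bp
  [17,23): 6 bp
  [23,30): 7 bp
  [30,34): 4 bp
  [34,40): 6 bp
  [40,61): 21 bp
  [61,71): 10 bp
  [71,89): 18 bp
  [89,93): 4 bp
  [93,98): 5 bp
  [98,107): 9 bp
  [107,115): 8 bp
  [115,131): 16 bp
  [131,140): 9 bp
  [140,153): 13 bp
  [153,161): 8 bp
  [161,174): 13 bp
  [174,181): 7 bp
  [181,192): 11 bp
  [192,212): 20 bp
  [212,222): 10 bp
  [222,230): 8 bp
  [230,241): 11 bp
  [241,245): 4 bp
  [245,257): 12 bp

[4,4,4,5,5,6,6,7,7,8,8,8,9,9,10,10,11,11,12,12,13,13,16,18,20,21]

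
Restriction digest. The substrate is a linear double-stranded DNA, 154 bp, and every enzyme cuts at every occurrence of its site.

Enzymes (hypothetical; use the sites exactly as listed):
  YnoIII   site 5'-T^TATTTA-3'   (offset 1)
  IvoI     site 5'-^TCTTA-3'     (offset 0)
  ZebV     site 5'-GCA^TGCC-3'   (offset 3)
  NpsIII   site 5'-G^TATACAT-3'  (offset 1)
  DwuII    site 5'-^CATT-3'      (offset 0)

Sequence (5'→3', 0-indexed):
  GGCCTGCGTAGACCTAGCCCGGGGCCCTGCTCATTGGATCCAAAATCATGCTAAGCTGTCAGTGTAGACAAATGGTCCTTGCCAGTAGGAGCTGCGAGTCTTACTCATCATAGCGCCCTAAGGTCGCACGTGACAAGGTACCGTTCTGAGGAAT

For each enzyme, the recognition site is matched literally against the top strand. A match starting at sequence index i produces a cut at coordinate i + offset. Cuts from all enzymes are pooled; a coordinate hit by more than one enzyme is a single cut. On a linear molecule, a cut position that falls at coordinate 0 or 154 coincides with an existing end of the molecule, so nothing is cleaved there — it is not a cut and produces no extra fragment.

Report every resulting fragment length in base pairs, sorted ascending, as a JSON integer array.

Per-enzyme occurrences:
  YnoIII (TTATTTA, off=1): no sites
  IvoI TCTTA/0: at [98] ⇒ [98]
  ZebV (GCATGCC, off=3): no sites
  NpsIII (GTATACAT, off=1): no sites
  DwuII CATT/0: at [31] ⇒ [31]

Pooled cuts: [31, 98]

Fragment lengths:
  [0,31): 31 bp
  [31,98): 67 bp
  [98,154): 56 bp

[31,56,67]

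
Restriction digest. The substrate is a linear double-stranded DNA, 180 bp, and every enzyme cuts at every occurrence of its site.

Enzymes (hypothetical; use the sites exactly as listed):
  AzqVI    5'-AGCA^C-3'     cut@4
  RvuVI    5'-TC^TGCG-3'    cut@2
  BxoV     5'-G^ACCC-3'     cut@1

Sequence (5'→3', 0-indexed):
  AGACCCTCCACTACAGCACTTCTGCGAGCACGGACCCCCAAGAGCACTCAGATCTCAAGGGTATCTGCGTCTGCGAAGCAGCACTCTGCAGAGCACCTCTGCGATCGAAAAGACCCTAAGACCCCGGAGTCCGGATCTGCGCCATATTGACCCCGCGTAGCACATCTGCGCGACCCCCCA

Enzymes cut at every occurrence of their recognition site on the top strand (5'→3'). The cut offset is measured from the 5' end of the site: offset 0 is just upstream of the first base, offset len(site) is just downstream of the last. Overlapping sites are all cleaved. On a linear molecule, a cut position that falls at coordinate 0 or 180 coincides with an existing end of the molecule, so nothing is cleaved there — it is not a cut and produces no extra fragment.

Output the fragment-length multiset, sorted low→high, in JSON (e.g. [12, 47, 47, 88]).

[2,3,4,4,4,6,6,8,8,8,12,12,12,13,13,13,16,17,19]

Per-enzyme occurrences:
  AzqVI AGCAC/4: at [14, 26, 42, 79, 91, 158] ⇒ [18, 30, 46, 83, 95, 162]
  RvuVI TCTGCG/2: at [20, 63, 69, 97, 135, 164] ⇒ [22, 65, 71, 99, 137, 166]
  BxoV GACCC/1: at [1, 32, 111, 119, 148, 171] ⇒ [2, 33, 112, 120, 149, 172]

Pooled cuts: [2, 18, 22, 30, 33, 46, 65, 71, 83, 95, 99, 112, 120, 137, 149, 162, 166, 172]

Fragments:
  [0,2): 2 bp
  [2,18): 16 bp
  [18,22): 4 bp
  [22,30): 8 bp
  [30,33): 3 bp
  [33,46): 13 bp
  [46,65): 19 bp
  [65,71): 6 bp
  [71,83): 12 bp
  [83,95): 12 bp
  [95,99): 4 bp
  [99,112): 13 bp
  [112,120): 8 bp
  [120,137): 17 bp
  [137,149): 12 bp
  [149,162): 13 bp
  [162,166): 4 bp
  [166,172): 6 bp
  [172,180): 8 bp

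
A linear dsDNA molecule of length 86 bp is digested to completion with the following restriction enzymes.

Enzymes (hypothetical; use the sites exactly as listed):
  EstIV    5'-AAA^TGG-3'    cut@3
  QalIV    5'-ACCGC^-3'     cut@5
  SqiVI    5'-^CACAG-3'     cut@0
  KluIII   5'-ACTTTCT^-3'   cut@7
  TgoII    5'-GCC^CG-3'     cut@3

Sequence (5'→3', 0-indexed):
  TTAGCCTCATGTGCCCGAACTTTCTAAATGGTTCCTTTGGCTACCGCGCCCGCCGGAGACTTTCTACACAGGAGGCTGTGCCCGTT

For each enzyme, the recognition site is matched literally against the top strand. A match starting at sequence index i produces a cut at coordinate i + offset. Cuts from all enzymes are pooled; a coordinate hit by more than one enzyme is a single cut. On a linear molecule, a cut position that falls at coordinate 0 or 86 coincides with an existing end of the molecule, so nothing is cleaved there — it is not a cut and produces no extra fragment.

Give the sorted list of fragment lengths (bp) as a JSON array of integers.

[1,3,3,4,10,15,15,16,19]

Site scan:
  EstIV (AAATGG, off=3): starts [25] → cuts [28]
  QalIV (ACCGC, off=5): starts [42] → cuts [47]
  SqiVI (CACAG, off=0): starts [66] → cuts [66]
  KluIII (ACTTTCT, off=7): starts [18, 58] → cuts [25, 65]
  TgoII (GCCCG, off=3): starts [12, 47, 79] → cuts [15, 50, 82]

Pooled cuts: [15, 25, 28, 47, 50, 65, 66, 82]

Fragments:
  [0,15): 15 bp
  [15,25): 10 bp
  [25,28): 3 bp
  [28,47): 19 bp
  [47,50): 3 bp
  [50,65): 15 bp
  [65,66): 1 bp
  [66,82): 16 bp
  [82,86): 4 bp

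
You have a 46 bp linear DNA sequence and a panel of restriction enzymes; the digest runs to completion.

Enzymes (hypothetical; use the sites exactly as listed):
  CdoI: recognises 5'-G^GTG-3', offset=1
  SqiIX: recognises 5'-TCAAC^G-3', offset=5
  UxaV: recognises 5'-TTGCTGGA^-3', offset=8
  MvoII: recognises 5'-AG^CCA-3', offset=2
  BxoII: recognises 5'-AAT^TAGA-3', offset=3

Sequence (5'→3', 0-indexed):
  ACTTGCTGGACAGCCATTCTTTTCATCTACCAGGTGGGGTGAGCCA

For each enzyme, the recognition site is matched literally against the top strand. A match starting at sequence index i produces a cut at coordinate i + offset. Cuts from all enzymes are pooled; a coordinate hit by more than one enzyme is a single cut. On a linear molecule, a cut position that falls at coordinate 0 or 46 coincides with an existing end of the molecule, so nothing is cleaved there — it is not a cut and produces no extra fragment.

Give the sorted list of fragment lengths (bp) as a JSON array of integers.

[3,3,5,5,10,20]

Per-enzyme occurrences:
  CdoI GGTG/1: at [32, 37] ⇒ [33, 38]
  SqiIX (TCAACG, off=5): no sites
  UxaV TTGCTGGA/8: at [2] ⇒ [10]
  MvoII AGCCA/2: at [11, 41] ⇒ [13, 43]
  BxoII (AATTAGA, off=3): no sites

All cut coordinates (distinct, sorted): [10, 13, 33, 38, 43]

Fragments:
  [0,10): 10 bp
  [10,13): 3 bp
  [13,33): 20 bp
  [33,38): 5 bp
  [38,43): 5 bp
  [43,46): 3 bp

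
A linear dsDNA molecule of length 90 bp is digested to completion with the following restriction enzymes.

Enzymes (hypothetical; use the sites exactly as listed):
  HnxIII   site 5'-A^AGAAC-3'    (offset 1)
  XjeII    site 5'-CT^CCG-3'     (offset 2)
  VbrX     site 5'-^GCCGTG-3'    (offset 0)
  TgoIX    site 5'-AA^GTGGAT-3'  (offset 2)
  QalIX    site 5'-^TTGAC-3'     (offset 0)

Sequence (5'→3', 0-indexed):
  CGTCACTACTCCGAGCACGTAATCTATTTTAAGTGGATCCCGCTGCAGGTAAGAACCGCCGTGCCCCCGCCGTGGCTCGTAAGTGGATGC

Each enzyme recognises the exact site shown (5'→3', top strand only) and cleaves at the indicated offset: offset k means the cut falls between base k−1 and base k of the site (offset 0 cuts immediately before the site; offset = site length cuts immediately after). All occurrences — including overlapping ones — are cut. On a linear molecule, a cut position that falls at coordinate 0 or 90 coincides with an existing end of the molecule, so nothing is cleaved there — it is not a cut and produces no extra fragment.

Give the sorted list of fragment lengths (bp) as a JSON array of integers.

Per-enzyme occurrences:
  HnxIII (AAGAAC, off=1): starts [50] → cuts [51]
  XjeII (CTCCG, off=2): starts [8] → cuts [10]
  VbrX (GCCGTG, off=0): starts [57, 68] → cuts [57, 68]
  TgoIX (AAGTGGAT, off=2): starts [30, 80] → cuts [32, 82]
  QalIX (TTGAC, off=0): no sites

Pooled cuts: [10, 32, 51, 57, 68, 82]

Fragment lengths:
  [0,10): 10 bp
  [10,32): 22 bp
  [32,51): 19 bp
  [51,57): 6 bp
  [57,68): 11 bp
  [68,82): 14 bp
  [82,90): 8 bp

[6,8,10,11,14,19,22]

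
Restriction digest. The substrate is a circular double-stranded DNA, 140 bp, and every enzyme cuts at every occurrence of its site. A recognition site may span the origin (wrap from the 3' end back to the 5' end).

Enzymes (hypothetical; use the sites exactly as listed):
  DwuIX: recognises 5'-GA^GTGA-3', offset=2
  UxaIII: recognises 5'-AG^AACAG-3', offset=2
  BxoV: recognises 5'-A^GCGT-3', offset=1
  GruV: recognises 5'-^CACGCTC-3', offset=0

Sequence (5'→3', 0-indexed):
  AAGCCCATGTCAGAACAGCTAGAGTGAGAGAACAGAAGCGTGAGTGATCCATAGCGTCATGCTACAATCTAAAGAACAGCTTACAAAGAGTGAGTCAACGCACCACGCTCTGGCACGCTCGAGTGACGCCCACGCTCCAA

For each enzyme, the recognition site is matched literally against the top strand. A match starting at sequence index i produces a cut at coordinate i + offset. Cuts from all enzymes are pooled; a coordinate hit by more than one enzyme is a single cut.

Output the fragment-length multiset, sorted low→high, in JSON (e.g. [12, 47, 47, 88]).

Scan for sites:
  DwuIX GAGTGA/2: at [21, 41, 87, 120] ⇒ [23, 43, 89, 122]
  UxaIII AGAACAG/2: at [11, 28, 72] ⇒ [13, 30, 74]
  BxoV AGCGT/1: at [36, 52] ⇒ [37, 53]
  GruV CACGCTC/0: at [103, 113, 130] ⇒ [103, 113, 130]

All cut coordinates (distinct, sorted): [13, 23, 30, 37, 43, 53, 74, 89, 103, 113, 122, 130]

Fragments:
  13→23: 10 bp
  23→30: 7 bp
  30→37: 7 bp
  37→43: 6 bp
  43→53: 10 bp
  53→74: 21 bp
  74→89: 15 bp
  89→103: 14 bp
  103→113: 10 bp
  113→122: 9 bp
  122→130: 8 bp
  130→13 (wrap): 140-130+13 = 23 bp

[6,7,7,8,9,10,10,10,14,15,21,23]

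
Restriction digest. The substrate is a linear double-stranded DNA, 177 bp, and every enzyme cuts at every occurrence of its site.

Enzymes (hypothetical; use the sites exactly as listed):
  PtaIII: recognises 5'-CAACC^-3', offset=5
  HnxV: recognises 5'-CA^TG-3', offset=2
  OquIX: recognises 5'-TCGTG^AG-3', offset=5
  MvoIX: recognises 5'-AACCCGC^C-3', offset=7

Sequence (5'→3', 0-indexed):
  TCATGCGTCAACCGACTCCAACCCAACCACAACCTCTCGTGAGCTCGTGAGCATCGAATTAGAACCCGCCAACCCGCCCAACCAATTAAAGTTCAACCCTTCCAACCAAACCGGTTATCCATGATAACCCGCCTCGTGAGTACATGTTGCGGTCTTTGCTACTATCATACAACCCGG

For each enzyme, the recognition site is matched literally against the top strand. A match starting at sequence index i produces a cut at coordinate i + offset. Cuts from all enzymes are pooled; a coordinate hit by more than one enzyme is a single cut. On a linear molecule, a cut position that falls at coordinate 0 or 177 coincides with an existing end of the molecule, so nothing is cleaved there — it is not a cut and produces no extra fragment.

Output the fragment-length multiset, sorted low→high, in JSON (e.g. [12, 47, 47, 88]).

Site scan:
  PtaIII (CAACC, off=5): starts [8, 18, 23, 29, 69, 78, 93, 102, 169] → cuts [13, 23, 28, 34, 74, 83, 98, 107, 174]
  HnxV (CATG, off=2): starts [1, 119, 142] → cuts [3, 121, 144]
  OquIX (TCGTGAG, off=5): starts [36, 44, 133] → cuts [41, 49, 138]
  MvoIX (AACCCGCC, off=7): starts [62, 70, 125] → cuts [69, 77, 132]

Pooled cuts: [3, 13, 23, 28, 34, 41, 49, 69, 74, 77, 83, 98, 107, 121, 132, 138, 144, 174]

Fragments:
  [0,3): 3 bp
  [3,13): 10 bp
  [13,23): 10 bp
  [23,28): 5 bp
  [28,34): 6 bp
  [34,41): 7 bp
  [41,49): 8 bp
  [49,69): 20 bp
  [69,74): 5 bp
  [74,77): 3 bp
  [77,83): 6 bp
  [83,98): 15 bp
  [98,107): 9 bp
  [107,121): 14 bp
  [121,132): 11 bp
  [132,138): 6 bp
  [138,144): 6 bp
  [144,174): 30 bp
  [174,177): 3 bp

[3,3,3,5,5,6,6,6,6,7,8,9,10,10,11,14,15,20,30]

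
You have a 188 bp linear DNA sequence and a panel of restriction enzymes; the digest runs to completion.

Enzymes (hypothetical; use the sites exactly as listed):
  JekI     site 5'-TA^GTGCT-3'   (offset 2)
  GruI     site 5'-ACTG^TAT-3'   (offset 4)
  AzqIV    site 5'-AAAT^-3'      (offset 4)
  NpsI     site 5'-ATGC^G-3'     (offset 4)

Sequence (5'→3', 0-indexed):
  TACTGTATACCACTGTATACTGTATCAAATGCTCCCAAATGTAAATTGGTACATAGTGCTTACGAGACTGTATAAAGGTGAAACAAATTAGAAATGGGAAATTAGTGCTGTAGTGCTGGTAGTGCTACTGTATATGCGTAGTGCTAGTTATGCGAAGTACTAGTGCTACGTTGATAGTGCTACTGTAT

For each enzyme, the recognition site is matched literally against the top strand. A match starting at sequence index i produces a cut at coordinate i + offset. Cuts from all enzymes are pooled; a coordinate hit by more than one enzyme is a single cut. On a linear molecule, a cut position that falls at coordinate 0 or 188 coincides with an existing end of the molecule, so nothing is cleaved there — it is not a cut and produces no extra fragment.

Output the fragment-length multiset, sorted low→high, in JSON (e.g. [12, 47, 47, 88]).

[2,3,3,5,6,7,7,7,7,8,8,9,9,9,9,9,10,10,13,14,15,18]

Scan for sites:
  JekI (TAGTGCT, off=2): starts [53, 102, 110, 119, 138, 160, 174] → cuts [55, 104, 112, 121, 140, 162, 176]
  GruI (ACTGTAT, off=4): starts [1, 11, 18, 66, 126, 181] → cuts [5, 15, 22, 70, 130, 185]
  AzqIV (AAAT, off=4): starts [26, 36, 42, 84, 91, 98] → cuts [30, 40, 46, 88, 95, 102]
  NpsI (ATGCG, off=4): starts [133, 149] → cuts [137, 153]

Pooled cuts: [5, 15, 22, 30, 40, 46, 55, 70, 88, 95, 102, 104, 112, 121, 130, 137, 140, 153, 162, 176, 185]

Fragments:
  [0,5): 5 bp
  [5,15): 10 bp
  [15,22): 7 bp
  [22,30): 8 bp
  [30,40): 10 bp
  [40,46): 6 bp
  [46,55): 9 bp
  [55,70): 15 bp
  [70,88): 18 bp
  [88,95): 7 bp
  [95,102): 7 bp
  [102,104): 2 bp
  [104,112): 8 bp
  [112,121): 9 bp
  [121,130): 9 bp
  [130,137): 7 bp
  [137,140): 3 bp
  [140,153): 13 bp
  [153,162): 9 bp
  [162,176): 14 bp
  [176,185): 9 bp
  [185,188): 3 bp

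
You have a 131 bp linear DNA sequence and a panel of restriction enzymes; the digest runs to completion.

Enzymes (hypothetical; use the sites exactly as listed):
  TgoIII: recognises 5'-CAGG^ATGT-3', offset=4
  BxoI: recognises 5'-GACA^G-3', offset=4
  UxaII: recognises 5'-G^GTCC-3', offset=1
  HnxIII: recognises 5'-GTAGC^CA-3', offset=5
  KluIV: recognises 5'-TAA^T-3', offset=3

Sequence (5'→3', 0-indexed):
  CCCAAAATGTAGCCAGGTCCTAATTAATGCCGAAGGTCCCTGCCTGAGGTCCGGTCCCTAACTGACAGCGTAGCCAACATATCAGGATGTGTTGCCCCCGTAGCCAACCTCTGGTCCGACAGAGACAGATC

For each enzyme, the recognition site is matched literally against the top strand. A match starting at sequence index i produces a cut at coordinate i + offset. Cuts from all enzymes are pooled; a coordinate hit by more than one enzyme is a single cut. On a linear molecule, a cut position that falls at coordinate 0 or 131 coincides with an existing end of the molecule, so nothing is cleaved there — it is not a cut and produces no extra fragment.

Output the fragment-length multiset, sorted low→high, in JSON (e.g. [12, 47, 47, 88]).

[3,4,4,5,6,7,7,8,8,9,12,13,13,14,18]

Scan for sites:
  TgoIII CAGGATGT/4: at [82] ⇒ [86]
  BxoI GACAG/4: at [63, 117, 123] ⇒ [67, 121, 127]
  UxaII GGTCC/1: at [15, 34, 47, 52, 112] ⇒ [16, 35, 48, 53, 113]
  HnxIII GTAGCCA/5: at [8, 69, 99] ⇒ [13, 74, 104]
  KluIV TAAT/3: at [20, 24] ⇒ [23, 27]

All cut coordinates (distinct, sorted): [13, 16, 23, 27, 35, 48, 53, 67, 74, 86, 104, 113, 121, 127]

Fragments:
  [0,13): 13 bp
  [13,16): 3 bp
  [16,23): 7 bp
  [23,27): 4 bp
  [27,35): 8 bp
  [35,48): 13 bp
  [48,53): 5 bp
  [53,67): 14 bp
  [67,74): 7 bp
  [74,86): 12 bp
  [86,104): 18 bp
  [104,113): 9 bp
  [113,121): 8 bp
  [121,127): 6 bp
  [127,131): 4 bp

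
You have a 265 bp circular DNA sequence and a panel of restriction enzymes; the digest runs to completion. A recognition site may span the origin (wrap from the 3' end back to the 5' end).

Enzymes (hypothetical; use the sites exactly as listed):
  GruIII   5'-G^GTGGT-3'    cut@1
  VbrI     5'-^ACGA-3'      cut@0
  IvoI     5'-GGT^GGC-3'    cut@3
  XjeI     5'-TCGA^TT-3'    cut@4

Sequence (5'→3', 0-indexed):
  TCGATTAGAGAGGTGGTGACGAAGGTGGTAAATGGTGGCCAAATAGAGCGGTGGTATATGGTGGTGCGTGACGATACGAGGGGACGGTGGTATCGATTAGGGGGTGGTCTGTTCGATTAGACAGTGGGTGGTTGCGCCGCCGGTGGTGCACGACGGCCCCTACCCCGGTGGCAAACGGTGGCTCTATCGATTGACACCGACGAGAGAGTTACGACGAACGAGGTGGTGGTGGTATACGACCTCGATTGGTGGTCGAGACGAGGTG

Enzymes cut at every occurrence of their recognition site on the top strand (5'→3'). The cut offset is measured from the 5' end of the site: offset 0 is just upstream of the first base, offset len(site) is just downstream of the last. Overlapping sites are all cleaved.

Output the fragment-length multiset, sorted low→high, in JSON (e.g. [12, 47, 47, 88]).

Per-enzyme occurrences:
  GruIII (GGTGGT, off=1): starts [11, 23, 49, 59, 85, 102, 126, 141, 221, 224, 227, 247] → cuts [12, 24, 50, 60, 86, 103, 127, 142, 222, 225, 228, 248]
  VbrI (ACGA, off=0): starts [18, 70, 75, 149, 199, 210, 213, 217, 235, 257] → cuts [18, 70, 75, 149, 199, 210, 213, 217, 235, 257]
  IvoI (GGTGGC, off=3): starts [33, 166, 176] → cuts [36, 169, 179]
  XjeI (TCGATT, off=4): starts [0, 92, 112, 186, 241] → cuts [4, 96, 116, 190, 245]

Pooled cuts: [4, 12, 18, 24, 36, 50, 60, 70, 75, 86, 96, 103, 116, 127, 142, 149, 169, 179, 190, 199, 210, 213, 217, 222, 225, 228, 235, 245, 248, 257]

Fragment lengths:
  4→12: 8 bp
  12→18: 6 bp
  18→24: 6 bp
  24→36: 12 bp
  36→50: 14 bp
  50→60: 10 bp
  60→70: 10 bp
  70→75: 5 bp
  75→86: 11 bp
  86→96: 10 bp
  96→103: 7 bp
  103→116: 13 bp
  116→127: 11 bp
  127→142: 15 bp
  142→149: 7 bp
  149→169: 20 bp
  169→179: 10 bp
  179→190: 11 bp
  190→199: 9 bp
  199→210: 11 bp
  210→213: 3 bp
  213→217: 4 bp
  217→222: 5 bp
  222→225: 3 bp
  225→228: 3 bp
  228→235: 7 bp
  235→245: 10 bp
  245→248: 3 bp
  248→257: 9 bp
  257→4 (wrap): 265-257+4 = 12 bp

[3,3,3,3,4,5,5,6,6,7,7,7,8,9,9,10,10,10,10,10,11,11,11,11,12,12,13,14,15,20]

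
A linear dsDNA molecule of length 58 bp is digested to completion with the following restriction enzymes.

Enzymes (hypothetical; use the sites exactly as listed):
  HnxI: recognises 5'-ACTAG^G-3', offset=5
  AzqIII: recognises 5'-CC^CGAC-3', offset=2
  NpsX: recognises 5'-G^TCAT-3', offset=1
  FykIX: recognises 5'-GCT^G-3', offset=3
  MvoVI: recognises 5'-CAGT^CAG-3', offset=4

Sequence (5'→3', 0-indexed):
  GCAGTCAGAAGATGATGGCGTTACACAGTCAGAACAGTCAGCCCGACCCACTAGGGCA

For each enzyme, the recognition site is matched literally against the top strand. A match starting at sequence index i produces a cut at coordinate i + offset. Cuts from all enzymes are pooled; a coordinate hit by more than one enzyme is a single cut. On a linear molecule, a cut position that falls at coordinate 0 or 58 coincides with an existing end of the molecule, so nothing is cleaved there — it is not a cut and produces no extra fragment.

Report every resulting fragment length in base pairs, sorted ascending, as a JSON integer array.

[4,5,5,9,11,24]

Site scan:
  HnxI ACTAGG/5: at [49] ⇒ [54]
  AzqIII CCCGAC/2: at [41] ⇒ [43]
  NpsX (GTCAT, off=1): no sites
  FykIX (GCTG, off=3): no sites
  MvoVI CAGTCAG/4: at [1, 25, 34] ⇒ [5, 29, 38]

Pooled cuts: [5, 29, 38, 43, 54]

Fragment lengths:
  [0,5): 5 bp
  [5,29): 24 bp
  [29,38): 9 bp
  [38,43): 5 bp
  [43,54): 11 bp
  [54,58): 4 bp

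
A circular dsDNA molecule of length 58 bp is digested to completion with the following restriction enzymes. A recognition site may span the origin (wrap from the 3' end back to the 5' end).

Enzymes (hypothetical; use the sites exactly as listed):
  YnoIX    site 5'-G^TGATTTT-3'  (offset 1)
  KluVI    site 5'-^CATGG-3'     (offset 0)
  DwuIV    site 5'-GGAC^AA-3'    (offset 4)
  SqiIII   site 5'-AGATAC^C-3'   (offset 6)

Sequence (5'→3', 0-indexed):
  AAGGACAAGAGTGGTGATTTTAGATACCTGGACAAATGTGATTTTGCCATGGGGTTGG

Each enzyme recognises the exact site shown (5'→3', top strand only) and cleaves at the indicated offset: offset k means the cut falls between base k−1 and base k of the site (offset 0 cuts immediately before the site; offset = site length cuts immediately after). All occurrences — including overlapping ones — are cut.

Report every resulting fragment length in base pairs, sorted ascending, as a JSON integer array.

[5,6,8,9,13,17]

Scan for sites:
  YnoIX GTGATTTT/1: at [13, 37] ⇒ [14, 38]
  KluVI CATGG/0: at [47] ⇒ [47]
  DwuIV GGACAA/4: at [2, 29] ⇒ [6, 33]
  SqiIII AGATACC/6: at [21] ⇒ [27]

All cut coordinates (distinct, sorted): [6, 14, 27, 33, 38, 47]

Fragment lengths:
  6→14: 8 bp
  14→27: 13 bp
  27→33: 6 bp
  33→38: 5 bp
  38→47: 9 bp
  47→6 (wrap): 58-47+6 = 17 bp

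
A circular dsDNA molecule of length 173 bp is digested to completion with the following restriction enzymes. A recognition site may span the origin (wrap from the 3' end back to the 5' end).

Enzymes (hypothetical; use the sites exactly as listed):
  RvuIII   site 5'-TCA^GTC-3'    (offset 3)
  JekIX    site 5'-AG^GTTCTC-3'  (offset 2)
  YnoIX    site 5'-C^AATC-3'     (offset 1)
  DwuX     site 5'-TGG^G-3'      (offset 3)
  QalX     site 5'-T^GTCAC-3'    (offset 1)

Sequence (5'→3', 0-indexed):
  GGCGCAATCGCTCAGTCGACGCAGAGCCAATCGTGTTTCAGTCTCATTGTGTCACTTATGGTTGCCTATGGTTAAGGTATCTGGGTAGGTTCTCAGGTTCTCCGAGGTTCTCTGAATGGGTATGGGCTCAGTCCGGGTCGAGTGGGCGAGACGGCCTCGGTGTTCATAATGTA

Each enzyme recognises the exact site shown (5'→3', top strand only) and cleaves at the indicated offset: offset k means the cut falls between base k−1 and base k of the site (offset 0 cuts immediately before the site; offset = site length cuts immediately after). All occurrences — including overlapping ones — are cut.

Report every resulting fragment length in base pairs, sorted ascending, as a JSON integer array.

Per-enzyme occurrences:
  RvuIII TCAGTC/3: at [11, 37, 127] ⇒ [14, 40, 130]
  JekIX AGGTTCTC/2: at [86, 94, 104] ⇒ [88, 96, 106]
  YnoIX CAATC/1: at [4, 27] ⇒ [5, 28]
  DwuX TGGG/3: at [81, 116, 122, 142] ⇒ [84, 119, 125, 145]
  QalX TGTCAC/1: at [49] ⇒ [50]

Pooled cuts: [5, 14, 28, 40, 50, 84, 88, 96, 106, 119, 125, 130, 145]

Fragment lengths:
  5→14: 9 bp
  14→28: 14 bp
  28→40: 12 bp
  40→50: 10 bp
  50→84: 34 bp
  84→88: 4 bp
  88→96: 8 bp
  96→106: 10 bp
  106→119: 13 bp
  119→125: 6 bp
  125→130: 5 bp
  130→145: 15 bp
  145→5 (wrap): 173-145+5 = 33 bp

[4,5,6,8,9,10,10,12,13,14,15,33,34]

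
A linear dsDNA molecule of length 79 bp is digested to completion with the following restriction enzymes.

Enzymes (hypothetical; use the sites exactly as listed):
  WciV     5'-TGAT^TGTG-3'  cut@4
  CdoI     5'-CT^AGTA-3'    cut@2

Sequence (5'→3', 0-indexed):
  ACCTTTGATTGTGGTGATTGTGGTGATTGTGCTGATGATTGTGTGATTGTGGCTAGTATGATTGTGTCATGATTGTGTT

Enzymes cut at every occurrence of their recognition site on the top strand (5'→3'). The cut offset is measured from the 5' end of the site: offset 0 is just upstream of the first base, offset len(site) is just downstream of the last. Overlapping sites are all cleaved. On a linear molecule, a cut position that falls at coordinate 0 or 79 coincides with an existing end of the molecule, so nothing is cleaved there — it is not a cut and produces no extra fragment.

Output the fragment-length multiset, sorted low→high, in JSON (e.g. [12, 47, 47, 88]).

[6,7,8,8,9,9,9,11,12]

Per-enzyme occurrences:
  WciV TGATTGTG/4: at [5, 14, 23, 35, 43, 58, 69] ⇒ [9, 18, 27, 39, 47, 62, 73]
  CdoI CTAGTA/2: at [52] ⇒ [54]

Pooled cuts: [9, 18, 27, 39, 47, 54, 62, 73]

Fragment lengths:
  [0,9): 9 bp
  [9,18): 9 bp
  [18,27): 9 bp
  [27,39): 12 bp
  [39,47): 8 bp
  [47,54): 7 bp
  [54,62): 8 bp
  [62,73): 11 bp
  [73,79): 6 bp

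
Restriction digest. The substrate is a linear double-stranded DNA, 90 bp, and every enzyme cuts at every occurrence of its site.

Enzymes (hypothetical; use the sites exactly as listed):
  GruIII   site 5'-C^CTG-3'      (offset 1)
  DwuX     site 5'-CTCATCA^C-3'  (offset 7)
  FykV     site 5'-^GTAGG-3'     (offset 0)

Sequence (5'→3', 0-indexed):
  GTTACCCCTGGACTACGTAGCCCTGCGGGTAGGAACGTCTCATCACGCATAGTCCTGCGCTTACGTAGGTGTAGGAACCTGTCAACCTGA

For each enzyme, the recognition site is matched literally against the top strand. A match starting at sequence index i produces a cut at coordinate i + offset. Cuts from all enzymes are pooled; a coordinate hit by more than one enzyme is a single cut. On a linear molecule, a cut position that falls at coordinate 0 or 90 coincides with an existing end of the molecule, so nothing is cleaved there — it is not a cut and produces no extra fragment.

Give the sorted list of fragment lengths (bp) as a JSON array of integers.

[4,6,6,7,8,8,9,10,15,17]

Per-enzyme occurrences:
  GruIII CCTG/1: at [6, 21, 53, 77, 85] ⇒ [7, 22, 54, 78, 86]
  DwuX CTCATCAC/7: at [38] ⇒ [45]
  FykV GTAGG/0: at [28, 64, 70] ⇒ [28, 64, 70]

All cut coordinates (distinct, sorted): [7, 22, 28, 45, 54, 64, 70, 78, 86]

Fragment lengths:
  [0,7): 7 bp
  [7,22): 15 bp
  [22,28): 6 bp
  [28,45): 17 bp
  [45,54): 9 bp
  [54,64): 10 bp
  [64,70): 6 bp
  [70,78): 8 bp
  [78,86): 8 bp
  [86,90): 4 bp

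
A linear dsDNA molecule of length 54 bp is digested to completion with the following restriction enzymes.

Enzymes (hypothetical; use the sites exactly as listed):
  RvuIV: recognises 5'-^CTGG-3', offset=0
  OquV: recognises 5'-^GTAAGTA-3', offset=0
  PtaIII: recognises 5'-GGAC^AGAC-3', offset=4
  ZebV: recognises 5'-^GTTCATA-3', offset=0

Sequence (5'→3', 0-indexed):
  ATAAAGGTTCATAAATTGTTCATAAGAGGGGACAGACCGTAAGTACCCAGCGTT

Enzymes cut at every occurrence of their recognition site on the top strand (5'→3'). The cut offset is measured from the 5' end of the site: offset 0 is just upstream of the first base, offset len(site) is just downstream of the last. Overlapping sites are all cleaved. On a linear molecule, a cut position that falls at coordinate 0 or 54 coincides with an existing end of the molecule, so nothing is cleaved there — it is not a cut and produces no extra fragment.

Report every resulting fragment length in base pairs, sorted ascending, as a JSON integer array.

[5,6,11,16,16]

Site scan:
  RvuIV (CTGG, off=0): no sites
  OquV (GTAAGTA, off=0): starts [38] → cuts [38]
  PtaIII (GGACAGAC, off=4): starts [29] → cuts [33]
  ZebV (GTTCATA, off=0): starts [6, 17] → cuts [6, 17]

Pooled cuts: [6, 17, 33, 38]

Fragments:
  [0,6): 6 bp
  [6,17): 11 bp
  [17,33): 16 bp
  [33,38): 5 bp
  [38,54): 16 bp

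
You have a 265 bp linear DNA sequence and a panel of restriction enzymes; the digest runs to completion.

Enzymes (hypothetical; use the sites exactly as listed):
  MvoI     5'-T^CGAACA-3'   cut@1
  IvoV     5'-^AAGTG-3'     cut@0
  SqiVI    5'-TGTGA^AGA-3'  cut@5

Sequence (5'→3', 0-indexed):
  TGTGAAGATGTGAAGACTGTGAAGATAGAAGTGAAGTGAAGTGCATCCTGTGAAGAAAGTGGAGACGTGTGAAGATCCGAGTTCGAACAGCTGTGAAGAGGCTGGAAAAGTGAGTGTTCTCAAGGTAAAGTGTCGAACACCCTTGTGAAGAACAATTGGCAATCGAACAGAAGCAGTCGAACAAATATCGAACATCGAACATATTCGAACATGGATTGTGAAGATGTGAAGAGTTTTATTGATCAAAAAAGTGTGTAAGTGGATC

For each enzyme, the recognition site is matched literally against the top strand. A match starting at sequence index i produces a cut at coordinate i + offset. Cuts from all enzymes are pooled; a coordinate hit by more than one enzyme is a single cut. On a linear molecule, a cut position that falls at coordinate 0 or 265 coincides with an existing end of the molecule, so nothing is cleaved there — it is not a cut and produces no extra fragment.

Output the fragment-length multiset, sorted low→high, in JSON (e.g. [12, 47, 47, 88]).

Scan for sites:
  MvoI (TCGAACA, off=1): starts [82, 132, 162, 176, 187, 194, 204] → cuts [83, 133, 163, 177, 188, 195, 205]
  IvoV (AAGTG, off=0): starts [28, 33, 38, 56, 107, 127, 248, 256] → cuts [28, 33, 38, 56, 107, 127, 248, 256]
  SqiVI (TGTGAAGA, off=5): starts [0, 8, 17, 48, 67, 91, 143, 216, 224] → cuts [5, 13, 22, 53, 72, 96, 148, 221, 229]

Pooled cuts: [5, 13, 22, 28, 33, 38, 53, 56, 72, 83, 96, 107, 127, 133, 148, 163, 177, 188, 195, 205, 221, 229, 248, 256]

Fragment lengths:
  [0,5): 5 bp
  [5,13): 8 bp
  [13,22): 9 bp
  [22,28): 6 bp
  [28,33): 5 bp
  [33,38): 5 bp
  [38,53): 15 bp
  [53,56): 3 bp
  [56,72): 16 bp
  [72,83): 11 bp
  [83,96): 13 bp
  [96,107): 11 bp
  [107,127): 20 bp
  [127,133): 6 bp
  [133,148): 15 bp
  [148,163): 15 bp
  [163,177): 14 bp
  [177,188): 11 bp
  [188,195): 7 bp
  [195,205): 10 bp
  [205,221): 16 bp
  [221,229): 8 bp
  [229,248): 19 bp
  [248,256): 8 bp
  [256,265): 9 bp

[3,5,5,5,6,6,7,8,8,8,9,9,10,11,11,11,13,14,15,15,15,16,16,19,20]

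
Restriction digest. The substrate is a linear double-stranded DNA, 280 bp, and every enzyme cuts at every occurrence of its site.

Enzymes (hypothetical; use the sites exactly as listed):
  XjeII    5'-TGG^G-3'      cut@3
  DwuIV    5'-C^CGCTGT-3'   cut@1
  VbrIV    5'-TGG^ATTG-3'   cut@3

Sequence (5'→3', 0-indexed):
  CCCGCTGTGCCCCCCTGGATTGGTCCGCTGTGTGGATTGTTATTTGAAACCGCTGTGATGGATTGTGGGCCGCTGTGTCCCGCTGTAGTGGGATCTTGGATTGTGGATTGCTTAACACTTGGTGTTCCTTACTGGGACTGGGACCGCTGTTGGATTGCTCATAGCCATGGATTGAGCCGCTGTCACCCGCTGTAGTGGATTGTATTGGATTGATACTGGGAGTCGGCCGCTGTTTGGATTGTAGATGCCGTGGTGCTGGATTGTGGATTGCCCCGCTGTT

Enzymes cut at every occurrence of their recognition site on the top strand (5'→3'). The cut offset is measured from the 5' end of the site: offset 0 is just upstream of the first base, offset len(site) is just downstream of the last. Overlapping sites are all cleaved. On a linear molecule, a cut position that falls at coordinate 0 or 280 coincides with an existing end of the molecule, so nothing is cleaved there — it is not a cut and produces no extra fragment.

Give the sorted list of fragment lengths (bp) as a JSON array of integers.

Scan for sites:
  XjeII (TGGG, off=3): starts [65, 88, 132, 138, 216] → cuts [68, 91, 135, 141, 219]
  DwuIV (CCGCTGT, off=1): starts [1, 24, 49, 69, 79, 143, 176, 186, 226, 272] → cuts [2, 25, 50, 70, 80, 144, 177, 187, 227, 273]
  VbrIV (TGGATTG, off=3): starts [15, 32, 58, 96, 103, 150, 167, 195, 205, 234, 256, 263] → cuts [18, 35, 61, 99, 106, 153, 170, 198, 208, 237, 259, 266]

Pooled cuts: [2, 18, 25, 35, 50, 61, 68, 70, 80, 91, 99, 106, 135, 141, 144, 153, 170, 177, 187, 198, 208, 219, 227, 237, 259, 266, 273]

Fragment lengths:
  [0,2): 2 bp
  [2,18): 16 bp
  [18,25): 7 bp
  [25,35): 10 bp
  [35,50): 15 bp
  [50,61): 11 bp
  [61,68): 7 bp
  [68,70): 2 bp
  [70,80): 10 bp
  [80,91): 11 bp
  [91,99): 8 bp
  [99,106): 7 bp
  [106,135): 29 bp
  [135,141): 6 bp
  [141,144): 3 bp
  [144,153): 9 bp
  [153,170): 17 bp
  [170,177): 7 bp
  [177,187): 10 bp
  [187,198): 11 bp
  [198,208): 10 bp
  [208,219): 11 bp
  [219,227): 8 bp
  [227,237): 10 bp
  [237,259): 22 bp
  [259,266): 7 bp
  [266,273): 7 bp
  [273,280): 7 bp

[2,2,3,6,7,7,7,7,7,7,7,8,8,9,10,10,10,10,10,11,11,11,11,15,16,17,22,29]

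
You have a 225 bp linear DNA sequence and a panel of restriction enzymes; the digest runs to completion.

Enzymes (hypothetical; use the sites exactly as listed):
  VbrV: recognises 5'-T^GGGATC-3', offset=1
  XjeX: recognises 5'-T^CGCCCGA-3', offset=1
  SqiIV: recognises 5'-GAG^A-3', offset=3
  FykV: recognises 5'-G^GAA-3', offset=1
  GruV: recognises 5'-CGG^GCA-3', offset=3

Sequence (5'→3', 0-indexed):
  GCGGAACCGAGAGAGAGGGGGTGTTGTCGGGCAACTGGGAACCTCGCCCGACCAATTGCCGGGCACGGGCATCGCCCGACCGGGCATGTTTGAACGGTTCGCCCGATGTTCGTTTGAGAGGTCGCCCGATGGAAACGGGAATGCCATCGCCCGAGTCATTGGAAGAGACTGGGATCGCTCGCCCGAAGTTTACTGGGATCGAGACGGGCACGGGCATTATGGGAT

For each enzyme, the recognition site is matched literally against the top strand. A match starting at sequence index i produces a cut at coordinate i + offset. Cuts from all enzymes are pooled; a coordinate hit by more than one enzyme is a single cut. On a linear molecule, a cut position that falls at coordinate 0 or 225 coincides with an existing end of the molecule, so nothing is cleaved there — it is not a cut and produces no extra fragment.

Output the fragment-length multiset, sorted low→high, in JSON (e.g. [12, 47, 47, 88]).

Per-enzyme occurrences:
  VbrV (TGGGATC, off=1): starts [169, 193] → cuts [170, 194]
  XjeX (TCGCCCGA, off=1): starts [43, 71, 98, 121, 146, 178] → cuts [44, 72, 99, 122, 147, 179]
  SqiIV (GAGA, off=3): starts [8, 10, 12, 115, 164, 200] → cuts [11, 13, 15, 118, 167, 203]
  FykV (GGAA, off=1): starts [2, 37, 130, 137, 160] → cuts [3, 38, 131, 138, 161]
  GruV (CGGGCA, off=3): starts [27, 59, 65, 80, 204, 210] → cuts [30, 62, 68, 83, 207, 213]

All cut coordinates (distinct, sorted): [3, 11, 13, 15, 30, 38, 44, 62, 68, 72, 83, 99, 118, 122, 131, 138, 147, 161, 167, 170, 179, 194, 203, 207, 213]

Fragments:
  [0,3): 3 bp
  [3,11): 8 bp
  [11,13): 2 bp
  [13,15): 2 bp
  [15,30): 15 bp
  [30,38): 8 bp
  [38,44): 6 bp
  [44,62): 18 bp
  [62,68): 6 bp
  [68,72): 4 bp
  [72,83): 11 bp
  [83,99): 16 bp
  [99,118): 19 bp
  [118,122): 4 bp
  [122,131): 9 bp
  [131,138): 7 bp
  [138,147): 9 bp
  [147,161): 14 bp
  [161,167): 6 bp
  [167,170): 3 bp
  [170,179): 9 bp
  [179,194): 15 bp
  [194,203): 9 bp
  [203,207): 4 bp
  [207,213): 6 bp
  [213,225): 12 bp

[2,2,3,3,4,4,4,6,6,6,6,7,8,8,9,9,9,9,11,12,14,15,15,16,18,19]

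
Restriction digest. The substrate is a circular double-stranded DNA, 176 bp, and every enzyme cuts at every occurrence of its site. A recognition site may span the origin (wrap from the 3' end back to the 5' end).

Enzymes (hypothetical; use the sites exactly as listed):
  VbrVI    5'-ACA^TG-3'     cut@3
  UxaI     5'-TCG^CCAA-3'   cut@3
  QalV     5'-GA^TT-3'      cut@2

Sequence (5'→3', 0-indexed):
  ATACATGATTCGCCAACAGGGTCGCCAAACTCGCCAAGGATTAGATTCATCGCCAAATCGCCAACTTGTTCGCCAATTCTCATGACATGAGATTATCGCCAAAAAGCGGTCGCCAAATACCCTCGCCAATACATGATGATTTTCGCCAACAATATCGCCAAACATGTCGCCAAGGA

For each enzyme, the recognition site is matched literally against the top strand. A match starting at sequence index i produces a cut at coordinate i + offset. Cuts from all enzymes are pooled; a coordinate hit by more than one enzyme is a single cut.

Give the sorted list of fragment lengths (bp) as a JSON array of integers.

Site scan:
  VbrVI ACATG/3: at [2, 84, 130, 161] ⇒ [5, 87, 133, 164]
  UxaI TCGCCAA/3: at [9, 21, 30, 49, 57, 69, 95, 109, 122, 142, 154, 166] ⇒ [12, 24, 33, 52, 60, 72, 98, 112, 125, 145, 157, 169]
  QalV GATT/2: at [6, 38, 43, 90, 137] ⇒ [8, 40, 45, 92, 139]

All cut coordinates (distinct, sorted): [5, 8, 12, 24, 33, 40, 45, 52, 60, 72, 87, 92, 98, 112, 125, 133, 139, 145, 157, 164, 169]

Fragment lengths:
  5→8: 3 bp
  8→12: 4 bp
  12→24: 12 bp
  24→33: 9 bp
  33→40: 7 bp
  40→45: 5 bp
  45→52: 7 bp
  52→60: 8 bp
  60→72: 12 bp
  72→87: 15 bp
  87→92: 5 bp
  92→98: 6 bp
  98→112: 14 bp
  112→125: 13 bp
  125→133: 8 bp
  133→139: 6 bp
  139→145: 6 bp
  145→157: 12 bp
  157→164: 7 bp
  164→169: 5 bp
  169→5 (wrap): 176-169+5 = 12 bp

[3,4,5,5,5,6,6,6,7,7,7,8,8,9,12,12,12,12,13,14,15]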